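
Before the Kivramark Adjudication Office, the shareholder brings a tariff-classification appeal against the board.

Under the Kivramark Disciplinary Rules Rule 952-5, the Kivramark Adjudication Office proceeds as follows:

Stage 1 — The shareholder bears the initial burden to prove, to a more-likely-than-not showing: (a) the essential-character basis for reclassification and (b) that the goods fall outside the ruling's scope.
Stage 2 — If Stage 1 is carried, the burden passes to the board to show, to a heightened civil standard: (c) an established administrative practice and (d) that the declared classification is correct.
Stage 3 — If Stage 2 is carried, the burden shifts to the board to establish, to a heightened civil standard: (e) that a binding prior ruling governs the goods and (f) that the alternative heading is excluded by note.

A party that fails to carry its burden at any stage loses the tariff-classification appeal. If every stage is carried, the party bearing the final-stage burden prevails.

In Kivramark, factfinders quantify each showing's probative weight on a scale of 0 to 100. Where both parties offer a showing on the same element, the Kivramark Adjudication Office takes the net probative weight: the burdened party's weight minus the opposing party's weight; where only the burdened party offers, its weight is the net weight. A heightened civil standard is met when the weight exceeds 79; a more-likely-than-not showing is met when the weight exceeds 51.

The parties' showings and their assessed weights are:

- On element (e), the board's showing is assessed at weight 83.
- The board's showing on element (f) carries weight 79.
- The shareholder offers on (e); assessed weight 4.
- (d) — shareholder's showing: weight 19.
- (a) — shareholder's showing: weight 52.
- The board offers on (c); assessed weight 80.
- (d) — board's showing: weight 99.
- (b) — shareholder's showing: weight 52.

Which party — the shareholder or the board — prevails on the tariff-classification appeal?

At Stage 1 the shareholder must meet a more-likely-than-not showing (weight exceeds 51): on (a) the weight is 52, > 51, so (a) meets the standard; on (b) the weight is 52, which does exceed 51, so (b) meets the standard.
  Stage 1 is satisfied; the onus moves to the board.
At Stage 2 the board must meet a heightened civil standard (weight exceeds 79): on (c) the weight is 80, which does exceed 79, so (c) meets the standard; on (d) the weight is 99 less the opposing 19 gives net 80, > 79, so (d) meets the standard.
  Stage 2 carried; the burden remains with the board.
At Stage 3 the board must meet a heightened civil standard (weight exceeds 79): on (e) the weight is 83 less the opposing 4 gives net 79, ≤ 79, so (e) does not meet the standard; on (f) the weight is 79, ≤ 79, so (f) does not meet the standard.
  Not every element is met, so the board fails to carry Stage 3.
So the shareholder prevails.

shareholder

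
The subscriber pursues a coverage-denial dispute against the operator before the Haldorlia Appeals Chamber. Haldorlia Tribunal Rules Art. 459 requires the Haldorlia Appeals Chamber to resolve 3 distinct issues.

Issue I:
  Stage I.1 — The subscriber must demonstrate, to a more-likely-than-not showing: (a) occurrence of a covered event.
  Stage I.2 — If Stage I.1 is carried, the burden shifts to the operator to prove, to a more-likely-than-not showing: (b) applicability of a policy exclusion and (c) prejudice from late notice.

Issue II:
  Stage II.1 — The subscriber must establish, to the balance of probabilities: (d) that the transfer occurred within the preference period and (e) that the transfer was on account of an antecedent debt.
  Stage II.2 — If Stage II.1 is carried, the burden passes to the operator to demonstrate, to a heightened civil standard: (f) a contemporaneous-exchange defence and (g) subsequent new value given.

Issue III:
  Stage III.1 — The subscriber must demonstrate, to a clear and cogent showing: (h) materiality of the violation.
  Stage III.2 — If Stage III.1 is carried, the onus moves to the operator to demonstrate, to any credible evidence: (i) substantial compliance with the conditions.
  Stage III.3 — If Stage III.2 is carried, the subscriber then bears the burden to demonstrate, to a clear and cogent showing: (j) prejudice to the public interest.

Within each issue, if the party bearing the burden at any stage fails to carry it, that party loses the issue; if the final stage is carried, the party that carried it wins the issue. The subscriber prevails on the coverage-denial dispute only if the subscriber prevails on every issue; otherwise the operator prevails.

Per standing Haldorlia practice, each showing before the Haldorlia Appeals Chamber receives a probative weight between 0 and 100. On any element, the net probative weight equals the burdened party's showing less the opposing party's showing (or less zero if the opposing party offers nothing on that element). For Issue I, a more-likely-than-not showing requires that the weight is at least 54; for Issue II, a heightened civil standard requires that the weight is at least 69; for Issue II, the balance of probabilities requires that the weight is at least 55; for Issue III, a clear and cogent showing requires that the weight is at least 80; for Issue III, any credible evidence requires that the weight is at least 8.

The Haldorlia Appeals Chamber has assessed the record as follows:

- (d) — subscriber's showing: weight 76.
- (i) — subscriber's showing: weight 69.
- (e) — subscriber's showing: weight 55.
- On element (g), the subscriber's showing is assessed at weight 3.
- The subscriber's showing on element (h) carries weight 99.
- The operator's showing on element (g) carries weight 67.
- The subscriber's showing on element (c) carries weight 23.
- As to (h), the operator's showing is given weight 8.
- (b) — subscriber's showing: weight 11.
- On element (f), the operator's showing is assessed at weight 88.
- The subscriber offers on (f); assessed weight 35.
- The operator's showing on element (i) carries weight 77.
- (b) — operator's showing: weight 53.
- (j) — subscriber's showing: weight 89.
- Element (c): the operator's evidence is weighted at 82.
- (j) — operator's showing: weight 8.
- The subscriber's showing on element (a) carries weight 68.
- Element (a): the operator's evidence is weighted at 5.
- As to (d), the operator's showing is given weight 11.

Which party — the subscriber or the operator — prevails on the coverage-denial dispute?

subscriber

— Issue I —
At Stage I.1 the subscriber must meet a more-likely-than-not showing (weight is at least 54): on (a) the weight is 68 less the opposing 5 gives net 63, which does reach 54, so (a) meets the standard.
  Stage I.1 carried; the burden shifts to the operator.
At Stage I.2 the operator must meet a more-likely-than-not showing (weight is at least 54): on (b) the weight is 53 less the opposing 11 gives net 42, which does not reach 54, so (b) does not meet the standard; on (c) the weight is 82 less the opposing 23 gives net 59, which does reach 54, so (c) meets the standard.
  The operator does not carry Stage I.2.
The subscriber prevails on this issue.
— Issue II —
Stage II.1 — burden on subscriber; standard: the balance of probabilities (weight is at least 55).
    (d): 76 − 11 = 65 ≥ 55 [met]
    (e): 55 ≥ 55 [met]
  Stage II.1 carried; the burden shifts to the operator.
Stage II.2 — burden on operator; standard: a heightened civil standard (weight is at least 69).
    (f): 88 − 35 = 53 < 69 [not met]
    (g): 67 − 3 = 64 < 69 [not met]
  Not every element is met, so the operator fails to carry Stage II.2.
The subscriber prevails on this issue.
— Issue III —
Stage III.1 — burden on subscriber; standard: a clear and cogent showing (weight is at least 80).
    (h): 99 − 8 = 91 ≥ 80 [met]
  Stage III.1 carried; the burden shifts to the operator.
Stage III.2 — burden on operator; standard: any credible evidence (weight is at least 8).
    (i): 77 − 69 = 8 ≥ 8 [met]
  The operator carries Stage III.2; the subscriber now bears the burden.
Stage III.3 — burden on subscriber; standard: a clear and cogent showing (weight is at least 80).
    (j): 89 − 8 = 81 ≥ 80 [met]
  The subscriber carries the last stage.
Every stage carried; the subscriber prevails on this issue.
Per-issue: Issue I → subscriber; Issue II → subscriber; Issue III → subscriber. The subscriber must prevail on every issue; overall, the subscriber prevails.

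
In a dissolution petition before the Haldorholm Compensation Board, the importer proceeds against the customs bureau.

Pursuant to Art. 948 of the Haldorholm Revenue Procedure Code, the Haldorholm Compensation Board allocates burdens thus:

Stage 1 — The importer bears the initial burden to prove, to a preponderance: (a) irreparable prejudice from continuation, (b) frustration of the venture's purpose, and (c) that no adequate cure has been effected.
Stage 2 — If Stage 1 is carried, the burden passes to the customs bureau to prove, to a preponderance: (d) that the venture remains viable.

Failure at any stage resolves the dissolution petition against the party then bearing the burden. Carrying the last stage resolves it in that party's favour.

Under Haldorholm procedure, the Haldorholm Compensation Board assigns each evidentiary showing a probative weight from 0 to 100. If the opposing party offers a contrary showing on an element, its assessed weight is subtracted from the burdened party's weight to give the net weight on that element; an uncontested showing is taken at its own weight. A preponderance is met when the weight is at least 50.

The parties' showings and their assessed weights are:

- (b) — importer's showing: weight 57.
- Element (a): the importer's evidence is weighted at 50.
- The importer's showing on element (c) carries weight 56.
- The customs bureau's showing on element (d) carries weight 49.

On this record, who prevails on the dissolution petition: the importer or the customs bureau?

Stage 1 (importer, a preponderance, weight is at least 50): (a) 50 ≥ 50 — meets; (b) 57 ≥ 50 — meets; (c) 56 ≥ 50 — meets.
  Stage 1 carried; the burden shifts to the customs bureau.
Stage 2 (customs bureau, a preponderance, weight is at least 50): (d) 49 < 50 — fails.
  Stage 2 not carried; the customs bureau fails its burden.
So the importer prevails.

importer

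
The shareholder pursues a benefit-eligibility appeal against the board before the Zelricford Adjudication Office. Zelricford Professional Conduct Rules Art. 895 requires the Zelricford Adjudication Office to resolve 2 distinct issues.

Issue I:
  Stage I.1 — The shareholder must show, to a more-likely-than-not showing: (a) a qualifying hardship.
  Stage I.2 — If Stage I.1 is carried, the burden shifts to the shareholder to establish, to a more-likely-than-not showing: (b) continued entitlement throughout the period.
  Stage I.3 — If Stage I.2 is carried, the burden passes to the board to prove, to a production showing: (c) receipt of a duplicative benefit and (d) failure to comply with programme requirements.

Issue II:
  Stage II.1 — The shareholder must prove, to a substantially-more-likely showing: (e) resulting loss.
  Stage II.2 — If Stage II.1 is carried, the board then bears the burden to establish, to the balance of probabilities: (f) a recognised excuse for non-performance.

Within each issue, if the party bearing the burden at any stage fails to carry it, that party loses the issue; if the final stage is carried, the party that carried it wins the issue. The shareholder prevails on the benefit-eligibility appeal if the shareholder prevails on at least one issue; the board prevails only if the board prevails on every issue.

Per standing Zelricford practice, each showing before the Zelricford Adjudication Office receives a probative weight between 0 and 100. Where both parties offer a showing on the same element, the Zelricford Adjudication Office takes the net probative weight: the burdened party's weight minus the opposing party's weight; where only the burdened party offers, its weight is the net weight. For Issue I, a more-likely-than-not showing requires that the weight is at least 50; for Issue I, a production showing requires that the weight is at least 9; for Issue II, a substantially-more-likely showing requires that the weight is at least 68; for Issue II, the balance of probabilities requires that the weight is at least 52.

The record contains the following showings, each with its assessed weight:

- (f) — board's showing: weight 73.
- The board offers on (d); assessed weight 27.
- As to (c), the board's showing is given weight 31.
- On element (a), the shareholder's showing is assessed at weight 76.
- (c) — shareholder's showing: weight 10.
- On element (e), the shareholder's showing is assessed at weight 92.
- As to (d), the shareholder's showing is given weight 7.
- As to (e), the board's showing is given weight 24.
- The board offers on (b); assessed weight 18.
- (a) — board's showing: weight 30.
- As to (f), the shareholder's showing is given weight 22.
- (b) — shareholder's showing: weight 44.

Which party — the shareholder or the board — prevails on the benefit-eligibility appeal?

shareholder

— Issue I —
Stage I.1 — burden on shareholder; standard: a more-likely-than-not showing (weight is at least 50).
    (a): 76 − 30 = 46 < 50 [not met]
  The shareholder does not carry Stage I.1.
So the board prevails on this issue.
— Issue II —
At Stage II.1 the shareholder must meet a substantially-more-likely showing (weight is at least 68): on (e) the weight is 92 less the opposing 24 gives net 68, which does reach 68, so (e) meets the standard.
  Stage II.1 is satisfied; the onus moves to the board.
At Stage II.2 the board must meet the balance of probabilities (weight is at least 52): on (f) the weight is 73 less the opposing 22 gives net 51, < 52, so (f) does not meet the standard.
  Stage II.2 not carried; the board fails its burden.
The shareholder prevails on this issue.
Per-issue: Issue I → board; Issue II → shareholder. The shareholder must prevail on at least one issue; overall, the shareholder prevails.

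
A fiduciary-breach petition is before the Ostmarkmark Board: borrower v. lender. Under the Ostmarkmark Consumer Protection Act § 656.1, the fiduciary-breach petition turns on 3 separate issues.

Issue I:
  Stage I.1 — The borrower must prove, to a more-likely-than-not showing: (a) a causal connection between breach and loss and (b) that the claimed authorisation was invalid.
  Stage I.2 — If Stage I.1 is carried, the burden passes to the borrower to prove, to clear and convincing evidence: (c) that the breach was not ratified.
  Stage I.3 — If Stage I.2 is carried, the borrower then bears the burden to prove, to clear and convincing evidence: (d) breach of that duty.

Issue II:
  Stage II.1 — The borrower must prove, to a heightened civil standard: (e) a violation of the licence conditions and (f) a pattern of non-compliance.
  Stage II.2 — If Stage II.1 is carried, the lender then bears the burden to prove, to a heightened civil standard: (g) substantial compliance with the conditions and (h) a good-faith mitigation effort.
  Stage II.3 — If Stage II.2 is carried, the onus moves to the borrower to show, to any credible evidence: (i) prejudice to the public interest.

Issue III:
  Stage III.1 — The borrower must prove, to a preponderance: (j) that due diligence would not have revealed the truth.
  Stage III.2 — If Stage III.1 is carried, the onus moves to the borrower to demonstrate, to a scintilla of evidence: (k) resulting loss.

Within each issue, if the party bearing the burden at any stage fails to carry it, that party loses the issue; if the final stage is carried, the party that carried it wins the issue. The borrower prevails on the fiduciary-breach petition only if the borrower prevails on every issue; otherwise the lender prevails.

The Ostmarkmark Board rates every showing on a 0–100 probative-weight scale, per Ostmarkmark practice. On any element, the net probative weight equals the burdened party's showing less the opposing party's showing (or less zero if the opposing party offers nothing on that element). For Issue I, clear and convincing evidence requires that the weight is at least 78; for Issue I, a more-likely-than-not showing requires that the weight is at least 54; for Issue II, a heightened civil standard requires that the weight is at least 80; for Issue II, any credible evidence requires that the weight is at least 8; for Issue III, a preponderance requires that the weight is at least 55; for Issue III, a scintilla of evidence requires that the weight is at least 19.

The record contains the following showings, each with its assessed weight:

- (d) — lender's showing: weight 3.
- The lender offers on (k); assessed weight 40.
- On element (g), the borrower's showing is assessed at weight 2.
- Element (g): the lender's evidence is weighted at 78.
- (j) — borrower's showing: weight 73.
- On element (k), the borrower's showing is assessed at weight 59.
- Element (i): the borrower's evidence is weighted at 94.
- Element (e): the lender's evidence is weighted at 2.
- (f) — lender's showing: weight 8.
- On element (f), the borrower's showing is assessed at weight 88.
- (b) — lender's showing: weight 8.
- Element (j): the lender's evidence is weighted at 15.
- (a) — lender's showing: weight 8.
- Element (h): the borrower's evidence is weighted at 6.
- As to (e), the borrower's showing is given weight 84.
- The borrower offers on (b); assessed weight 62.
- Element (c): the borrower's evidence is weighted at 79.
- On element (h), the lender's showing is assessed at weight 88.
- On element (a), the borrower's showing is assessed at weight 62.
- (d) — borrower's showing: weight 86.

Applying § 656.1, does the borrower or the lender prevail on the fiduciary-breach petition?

borrower

— Issue I —
At Stage I.1 the borrower must meet a more-likely-than-not showing (weight is at least 54): on (a) the weight is 62 less the opposing 8 gives net 54, ≥ 54, so (a) meets the standard; on (b) the weight is 62 less the opposing 8 gives net 54, ≥ 54, so (b) meets the standard.
  Stage I.1 carried; the burden remains with the borrower.
At Stage I.2 the borrower must meet clear and convincing evidence (weight is at least 78): on (c) the weight is 79, ≥ 78, so (c) meets the standard.
  Stage I.2 carried; the burden remains with the borrower.
At Stage I.3 the borrower must meet clear and convincing evidence (weight is at least 78): on (d) the weight is 86 less the opposing 3 gives net 83, which does reach 78, so (d) meets the standard.
  Stage I.3 carried; the final stage is satisfied.
With every stage satisfied, the borrower prevails on this issue.
— Issue II —
At Stage II.1 the borrower must meet a heightened civil standard (weight is at least 80): on (e) the weight is 84 less the opposing 2 gives net 82, ≥ 80, so (e) meets the standard; on (f) the weight is 88 less the opposing 8 gives net 80, which does reach 80, so (f) meets the standard.
  The borrower carries Stage II.1; the lender now bears the burden.
At Stage II.2 the lender must meet a heightened civil standard (weight is at least 80): on (g) the weight is 78 less the opposing 2 gives net 76, < 80, so (g) does not meet the standard; on (h) the weight is 88 less the opposing 6 gives net 82, which does reach 80, so (h) meets the standard.
  Stage II.2 not carried; the lender fails its burden.
So the borrower prevails on this issue.
— Issue III —
Stage III.1 — burden on borrower; standard: a preponderance (weight is at least 55).
    (j): 73 − 15 = 58 ≥ 55 [met]
  All elements met. The borrower retains the burden for Stage III.2.
Stage III.2 — burden on borrower; standard: a scintilla of evidence (weight is at least 19).
    (k): 59 − 40 = 19 ≥ 19 [met]
  Stage III.2 carried; the final stage is satisfied.
Every stage carried; the borrower prevails on this issue.
Per-issue: Issue I → borrower; Issue II → borrower; Issue III → borrower. The borrower must prevail on every issue; overall, the borrower prevails.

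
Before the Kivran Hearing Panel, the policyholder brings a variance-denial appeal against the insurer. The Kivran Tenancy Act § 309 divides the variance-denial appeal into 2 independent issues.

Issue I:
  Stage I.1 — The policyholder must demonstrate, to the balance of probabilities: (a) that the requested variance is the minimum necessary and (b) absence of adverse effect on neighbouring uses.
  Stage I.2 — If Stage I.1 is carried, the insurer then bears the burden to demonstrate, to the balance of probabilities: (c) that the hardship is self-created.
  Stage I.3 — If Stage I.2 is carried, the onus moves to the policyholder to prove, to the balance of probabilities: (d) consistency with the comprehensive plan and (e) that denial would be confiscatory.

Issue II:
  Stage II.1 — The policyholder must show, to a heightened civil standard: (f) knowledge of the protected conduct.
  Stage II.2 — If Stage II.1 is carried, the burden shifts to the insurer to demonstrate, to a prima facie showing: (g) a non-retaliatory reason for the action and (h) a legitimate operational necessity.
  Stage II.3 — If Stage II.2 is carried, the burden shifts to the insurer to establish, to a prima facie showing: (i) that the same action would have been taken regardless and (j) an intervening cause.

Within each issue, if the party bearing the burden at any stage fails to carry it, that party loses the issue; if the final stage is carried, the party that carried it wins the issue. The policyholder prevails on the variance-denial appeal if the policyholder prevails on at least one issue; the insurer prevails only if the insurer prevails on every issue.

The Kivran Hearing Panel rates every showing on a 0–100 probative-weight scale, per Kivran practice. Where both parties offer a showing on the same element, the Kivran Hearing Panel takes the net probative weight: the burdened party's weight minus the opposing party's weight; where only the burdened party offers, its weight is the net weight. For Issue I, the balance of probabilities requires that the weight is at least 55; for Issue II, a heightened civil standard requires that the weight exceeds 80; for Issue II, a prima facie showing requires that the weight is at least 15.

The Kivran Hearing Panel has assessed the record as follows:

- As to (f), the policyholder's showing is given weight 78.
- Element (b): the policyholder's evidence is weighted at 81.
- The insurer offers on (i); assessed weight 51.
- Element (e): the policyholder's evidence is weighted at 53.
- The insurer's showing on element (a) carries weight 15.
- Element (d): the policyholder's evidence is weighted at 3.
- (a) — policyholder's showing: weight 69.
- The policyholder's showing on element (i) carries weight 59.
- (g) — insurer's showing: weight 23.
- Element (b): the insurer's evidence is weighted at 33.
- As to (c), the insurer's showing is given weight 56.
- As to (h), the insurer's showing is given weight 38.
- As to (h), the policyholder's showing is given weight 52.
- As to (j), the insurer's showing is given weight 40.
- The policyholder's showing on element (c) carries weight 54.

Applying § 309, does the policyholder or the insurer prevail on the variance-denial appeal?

insurer

— Issue I —
At Stage I.1 the policyholder must meet the balance of probabilities (weight is at least 55): on (a) the weight is 69 less the opposing 15 gives net 54, < 55, so (a) does not meet the standard; on (b) the weight is 81 less the opposing 33 gives net 48, which does not reach 55, so (b) does not meet the standard.
  Not every element is met, so the policyholder fails to carry Stage I.1.
The analysis ends at Stage I.1; the insurer prevails on this issue.
— Issue II —
Stage II.1 — burden on policyholder; standard: a heightened civil standard (weight exceeds 80).
    (f): 78 ≤ 80 [not met]
  The policyholder does not carry Stage II.1.
The insurer prevails on this issue.
Per-issue: Issue I → insurer; Issue II → insurer. The policyholder must prevail on at least one issue; overall, the insurer prevails.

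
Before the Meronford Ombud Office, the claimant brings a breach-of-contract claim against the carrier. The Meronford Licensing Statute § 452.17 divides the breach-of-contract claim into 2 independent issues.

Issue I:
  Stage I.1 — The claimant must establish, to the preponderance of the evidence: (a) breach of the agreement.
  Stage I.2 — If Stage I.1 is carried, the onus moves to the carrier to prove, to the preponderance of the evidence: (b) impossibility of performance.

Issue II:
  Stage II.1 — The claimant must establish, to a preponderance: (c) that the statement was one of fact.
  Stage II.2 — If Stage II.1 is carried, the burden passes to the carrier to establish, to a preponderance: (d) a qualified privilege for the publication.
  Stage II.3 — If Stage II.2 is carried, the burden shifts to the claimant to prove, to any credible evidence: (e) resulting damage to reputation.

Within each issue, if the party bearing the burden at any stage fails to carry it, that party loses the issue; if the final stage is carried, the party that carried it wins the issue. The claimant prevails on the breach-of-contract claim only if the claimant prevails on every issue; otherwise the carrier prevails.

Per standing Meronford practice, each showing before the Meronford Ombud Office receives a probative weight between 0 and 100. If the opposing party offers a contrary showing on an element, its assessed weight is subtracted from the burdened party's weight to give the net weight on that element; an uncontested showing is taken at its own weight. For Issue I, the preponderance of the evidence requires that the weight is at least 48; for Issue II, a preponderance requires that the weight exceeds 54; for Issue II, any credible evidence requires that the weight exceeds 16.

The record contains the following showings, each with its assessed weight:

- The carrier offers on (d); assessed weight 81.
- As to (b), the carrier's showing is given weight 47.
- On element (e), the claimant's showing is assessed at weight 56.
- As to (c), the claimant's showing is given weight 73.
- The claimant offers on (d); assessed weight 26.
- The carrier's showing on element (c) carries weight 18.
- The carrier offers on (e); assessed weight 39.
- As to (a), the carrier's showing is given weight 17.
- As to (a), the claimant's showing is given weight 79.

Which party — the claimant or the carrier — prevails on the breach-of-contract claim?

claimant

— Issue I —
Stage I.1 (claimant, the preponderance of the evidence, weight is at least 48): (a) net 79−17=62 ≥ 48 — meets.
  The claimant carries Stage I.1; the carrier now bears the burden.
Stage I.2 (carrier, the preponderance of the evidence, weight is at least 48): (b) 47 < 48 — fails.
  The carrier does not carry Stage I.2.
The analysis ends at Stage I.2; the claimant prevails on this issue.
— Issue II —
At Stage II.1 the claimant must meet a preponderance (weight exceeds 54): on (c) the weight is 73 less the opposing 18 gives net 55, which does exceed 54, so (c) meets the standard.
  Stage II.1 carried; the burden shifts to the carrier.
At Stage II.2 the carrier must meet a preponderance (weight exceeds 54): on (d) the weight is 81 less the opposing 26 gives net 55, which does exceed 54, so (d) meets the standard.
  Stage II.2 is satisfied; the onus moves to the claimant.
At Stage II.3 the claimant must meet any credible evidence (weight exceeds 16): on (e) the weight is 56 less the opposing 39 gives net 17, > 16, so (e) meets the standard.
  All elements met at the final stage.
Every stage carried; the claimant prevails on this issue.
Per-issue: Issue I → claimant; Issue II → claimant. The claimant must prevail on every issue; overall, the claimant prevails.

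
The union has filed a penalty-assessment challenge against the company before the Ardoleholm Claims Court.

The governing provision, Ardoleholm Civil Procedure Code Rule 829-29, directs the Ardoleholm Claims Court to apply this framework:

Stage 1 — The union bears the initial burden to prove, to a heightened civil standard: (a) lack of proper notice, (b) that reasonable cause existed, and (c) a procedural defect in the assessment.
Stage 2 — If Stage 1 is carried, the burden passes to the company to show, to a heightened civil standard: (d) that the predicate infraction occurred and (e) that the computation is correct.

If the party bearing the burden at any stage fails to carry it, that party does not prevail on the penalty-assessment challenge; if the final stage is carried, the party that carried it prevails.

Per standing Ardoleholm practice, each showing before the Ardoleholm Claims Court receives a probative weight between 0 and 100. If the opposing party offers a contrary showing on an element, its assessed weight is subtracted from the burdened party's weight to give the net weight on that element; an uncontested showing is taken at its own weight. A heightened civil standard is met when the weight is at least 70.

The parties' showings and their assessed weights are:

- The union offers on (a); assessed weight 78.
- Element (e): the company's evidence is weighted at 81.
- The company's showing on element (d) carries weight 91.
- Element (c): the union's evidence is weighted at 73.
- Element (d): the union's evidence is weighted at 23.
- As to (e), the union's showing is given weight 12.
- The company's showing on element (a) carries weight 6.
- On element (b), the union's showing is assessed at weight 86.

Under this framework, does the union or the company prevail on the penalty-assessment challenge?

union

At Stage 1 the union must meet a heightened civil standard (weight is at least 70): on (a) the weight is 78 less the opposing 6 gives net 72, which does reach 70, so (a) meets the standard; on (b) the weight is 86, which does reach 70, so (b) meets the standard; on (c) the weight is 73, which does reach 70, so (c) meets the standard.
  Stage 1 is satisfied; the onus moves to the company.
At Stage 2 the company must meet a heightened civil standard (weight is at least 70): on (d) the weight is 91 less the opposing 23 gives net 68, < 70, so (d) does not meet the standard; on (e) the weight is 81 less the opposing 12 gives net 69, which does not reach 70, so (e) does not meet the standard.
  Stage 2 not carried; the company fails its burden.
So the union prevails.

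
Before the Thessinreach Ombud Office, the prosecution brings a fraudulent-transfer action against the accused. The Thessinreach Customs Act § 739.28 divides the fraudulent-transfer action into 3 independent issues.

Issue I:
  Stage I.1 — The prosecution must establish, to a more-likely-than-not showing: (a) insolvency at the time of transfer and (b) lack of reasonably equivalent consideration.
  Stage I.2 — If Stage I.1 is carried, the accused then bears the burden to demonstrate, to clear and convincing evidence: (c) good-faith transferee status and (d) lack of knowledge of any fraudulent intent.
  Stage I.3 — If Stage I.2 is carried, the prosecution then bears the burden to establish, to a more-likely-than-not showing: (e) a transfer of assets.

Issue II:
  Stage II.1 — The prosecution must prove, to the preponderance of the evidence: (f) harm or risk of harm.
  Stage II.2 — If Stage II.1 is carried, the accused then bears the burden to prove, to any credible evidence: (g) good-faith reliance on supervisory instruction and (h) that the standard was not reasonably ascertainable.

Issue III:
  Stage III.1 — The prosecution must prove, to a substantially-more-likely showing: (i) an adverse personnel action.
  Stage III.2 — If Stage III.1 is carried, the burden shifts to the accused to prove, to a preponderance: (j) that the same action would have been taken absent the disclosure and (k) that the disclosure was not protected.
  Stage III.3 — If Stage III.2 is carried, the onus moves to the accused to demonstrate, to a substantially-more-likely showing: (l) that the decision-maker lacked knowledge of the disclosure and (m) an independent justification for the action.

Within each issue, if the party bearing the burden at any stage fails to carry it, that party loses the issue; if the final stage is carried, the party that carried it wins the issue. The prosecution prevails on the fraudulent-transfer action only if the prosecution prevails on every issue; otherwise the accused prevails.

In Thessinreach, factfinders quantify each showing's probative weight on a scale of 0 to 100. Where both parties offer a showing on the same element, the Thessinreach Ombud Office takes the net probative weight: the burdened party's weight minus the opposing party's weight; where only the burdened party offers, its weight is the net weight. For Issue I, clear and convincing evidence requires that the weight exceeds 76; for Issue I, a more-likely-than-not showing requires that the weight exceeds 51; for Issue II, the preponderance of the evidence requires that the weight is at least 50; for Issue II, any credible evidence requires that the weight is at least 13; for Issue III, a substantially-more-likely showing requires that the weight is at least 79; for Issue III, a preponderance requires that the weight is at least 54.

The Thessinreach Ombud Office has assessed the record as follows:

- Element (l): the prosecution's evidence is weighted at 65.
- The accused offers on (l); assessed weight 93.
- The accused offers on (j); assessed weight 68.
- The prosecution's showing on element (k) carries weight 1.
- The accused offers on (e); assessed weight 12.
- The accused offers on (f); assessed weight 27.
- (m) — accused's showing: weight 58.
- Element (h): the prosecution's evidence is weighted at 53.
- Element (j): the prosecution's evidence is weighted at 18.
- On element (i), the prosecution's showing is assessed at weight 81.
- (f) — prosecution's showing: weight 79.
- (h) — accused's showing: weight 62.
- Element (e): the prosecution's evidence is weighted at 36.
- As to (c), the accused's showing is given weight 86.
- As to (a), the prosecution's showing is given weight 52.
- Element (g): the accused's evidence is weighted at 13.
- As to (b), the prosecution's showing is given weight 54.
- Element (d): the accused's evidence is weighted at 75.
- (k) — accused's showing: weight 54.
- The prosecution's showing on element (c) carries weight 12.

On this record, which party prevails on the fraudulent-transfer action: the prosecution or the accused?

prosecution

— Issue I —
Stage I.1 — burden on prosecution; standard: a more-likely-than-not showing (weight exceeds 51).
    (a): 52 > 51 [met]
    (b): 54 > 51 [met]
  Stage I.1 carried; the burden shifts to the accused.
Stage I.2 — burden on accused; standard: clear and convincing evidence (weight exceeds 76).
    (c): 86 − 12 = 74 ≤ 76 [not met]
    (d): 75 ≤ 76 [not met]
  Not every element is met, so the accused fails to carry Stage I.2.
The prosecution prevails on this issue.
— Issue II —
At Stage II.1 the prosecution must meet the preponderance of the evidence (weight is at least 50): on (f) the weight is 79 less the opposing 27 gives net 52, which does reach 50, so (f) meets the standard.
  Stage II.1 is satisfied; the onus moves to the accused.
At Stage II.2 the accused must meet any credible evidence (weight is at least 13): on (g) the weight is 13, ≥ 13, so (g) meets the standard; on (h) the weight is 62 less the opposing 53 gives net 9, which does not reach 13, so (h) does not meet the standard.
  The accused does not carry Stage II.2.
So the prosecution prevails on this issue.
— Issue III —
Stage III.1 — burden on prosecution; standard: a substantially-more-likely showing (weight is at least 79).
    (i): 81 ≥ 79 [met]
  Stage III.1 carried; the burden shifts to the accused.
Stage III.2 — burden on accused; standard: a preponderance (weight is at least 54).
    (j): 68 − 18 = 50 < 54 [not met]
    (k): 54 − 1 = 53 < 54 [not met]
  Stage III.2 not carried; the accused fails its burden.
So the prosecution prevails on this issue.
Per-issue: Issue I → prosecution; Issue II → prosecution; Issue III → prosecution. The prosecution must prevail on every issue; overall, the prosecution prevails.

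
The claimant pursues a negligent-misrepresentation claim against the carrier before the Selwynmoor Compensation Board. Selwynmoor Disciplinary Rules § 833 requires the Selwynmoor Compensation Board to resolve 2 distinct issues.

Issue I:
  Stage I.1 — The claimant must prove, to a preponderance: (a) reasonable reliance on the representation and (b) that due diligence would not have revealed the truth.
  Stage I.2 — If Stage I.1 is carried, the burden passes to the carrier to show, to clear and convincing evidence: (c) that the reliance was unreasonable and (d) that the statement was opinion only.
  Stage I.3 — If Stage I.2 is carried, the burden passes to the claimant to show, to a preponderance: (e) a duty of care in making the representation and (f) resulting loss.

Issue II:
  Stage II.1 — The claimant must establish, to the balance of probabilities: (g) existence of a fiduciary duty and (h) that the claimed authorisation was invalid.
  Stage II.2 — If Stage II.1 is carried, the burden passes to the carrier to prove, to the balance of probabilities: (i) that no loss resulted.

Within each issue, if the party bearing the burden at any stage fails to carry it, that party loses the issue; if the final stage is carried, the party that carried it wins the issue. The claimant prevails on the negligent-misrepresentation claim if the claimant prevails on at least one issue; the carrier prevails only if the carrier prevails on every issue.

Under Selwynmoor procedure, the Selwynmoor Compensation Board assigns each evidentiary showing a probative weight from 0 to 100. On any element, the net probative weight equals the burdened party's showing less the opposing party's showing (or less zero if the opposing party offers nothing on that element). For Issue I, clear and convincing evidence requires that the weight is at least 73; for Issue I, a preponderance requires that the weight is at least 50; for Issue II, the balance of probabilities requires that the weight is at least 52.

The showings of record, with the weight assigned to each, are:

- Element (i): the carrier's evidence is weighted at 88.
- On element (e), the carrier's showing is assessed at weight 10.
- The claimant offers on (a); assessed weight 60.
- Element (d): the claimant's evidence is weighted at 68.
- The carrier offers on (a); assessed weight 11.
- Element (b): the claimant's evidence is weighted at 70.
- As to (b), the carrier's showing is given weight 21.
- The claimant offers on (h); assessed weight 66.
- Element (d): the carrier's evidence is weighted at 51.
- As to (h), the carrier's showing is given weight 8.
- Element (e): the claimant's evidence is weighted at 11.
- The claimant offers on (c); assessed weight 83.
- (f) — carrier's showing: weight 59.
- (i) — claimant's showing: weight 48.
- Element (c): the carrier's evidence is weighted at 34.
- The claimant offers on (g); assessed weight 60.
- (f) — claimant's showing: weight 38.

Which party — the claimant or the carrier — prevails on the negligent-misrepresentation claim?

— Issue I —
Stage I.1 (claimant, a preponderance, weight is at least 50): (a) net 60−11=49 < 50 — fails; (b) net 70−21=49 < 50 — fails.
  Not every element is met, so the claimant fails to carry Stage I.1.
The carrier prevails on this issue.
— Issue II —
At Stage II.1 the claimant must meet the balance of probabilities (weight is at least 52): on (g) the weight is 60, ≥ 52, so (g) meets the standard; on (h) the weight is 66 less the opposing 8 gives net 58, ≥ 52, so (h) meets the standard.
  Stage II.1 is satisfied; the onus moves to the carrier.
At Stage II.2 the carrier must meet the balance of probabilities (weight is at least 52): on (i) the weight is 88 less the opposing 48 gives net 40, which does not reach 52, so (i) does not meet the standard.
  The carrier does not carry Stage II.2.
The claimant prevails on this issue.
Per-issue: Issue I → carrier; Issue II → claimant. The claimant must prevail on at least one issue; overall, the claimant prevails.

claimant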